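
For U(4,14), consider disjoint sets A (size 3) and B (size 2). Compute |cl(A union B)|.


|A union B| = 3 + 2 = 5 (disjoint).
In U(4,14), cl(S) = S if |S| < 4, else cl(S) = E.
Since 5 >= 4, cl(A union B) = E.
|cl(A union B)| = 14.

14


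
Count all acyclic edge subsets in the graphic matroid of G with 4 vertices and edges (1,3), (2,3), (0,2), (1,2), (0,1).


An independent set in a graphic matroid is an acyclic edge subset.
G has 4 vertices and 5 edges.
Enumerate all 2^5 = 32 subsets, checking for acyclicity.
Total independent sets = 24.

24


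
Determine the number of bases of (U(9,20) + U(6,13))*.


(M1+M2)* = M1* + M2*.
M1* = U(11,20), bases: C(20,11) = 167960.
M2* = U(7,13), bases: C(13,7) = 1716.
|B(M*)| = 167960 * 1716 = 288219360.

288219360


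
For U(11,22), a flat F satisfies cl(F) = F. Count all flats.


Flats of U(11,22): every subset of size < 11 is a flat, plus E itself.
Count = C(22,0) + C(22,1) + C(22,2) + C(22,3) + C(22,4) + C(22,5) + C(22,6) + C(22,7) + C(22,8) + C(22,9) + C(22,10) + 1
     = 1 + 22 + 231 + 1540 + 7315 + 26334 + 74613 + 170544 + 319770 + 497420 + 646646 + 1
     = 1744437.

1744437


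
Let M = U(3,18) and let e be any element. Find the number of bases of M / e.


Contracting e from U(3,18) gives U(2,17).
Bases of U(2,17) = C(17,2) = 17! / (2! * 15!) = 136.

136


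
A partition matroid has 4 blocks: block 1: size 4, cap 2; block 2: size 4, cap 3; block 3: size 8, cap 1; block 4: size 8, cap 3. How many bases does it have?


A basis picks exactly ci elements from block i.
Number of bases = product of C(|Si|, ci).
= C(4,2) * C(4,3) * C(8,1) * C(8,3)
= 6 * 4 * 8 * 56
= 10752.

10752


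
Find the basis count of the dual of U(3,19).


The dual of U(r,n) is U(n-r, n) = U(16,19).
Bases of U(16,19) are all (16)-element subsets.
|B(M*)| = C(19,16) = 19! / (16! * 3!) = 969.

969


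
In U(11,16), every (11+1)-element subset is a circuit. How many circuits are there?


In U(11,16), circuits are the (12)-element subsets.
Any set of 12 elements is dependent, and removing any one element gives
an independent set of size 11, so it is a minimal dependent set.
Number of circuits = C(16,12) = 1820.

1820


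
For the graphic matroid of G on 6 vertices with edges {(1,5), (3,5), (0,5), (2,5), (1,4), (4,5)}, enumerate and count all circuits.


A circuit in a graphic matroid = edge set of a simple cycle.
G has 6 vertices and 6 edges.
Enumerating all minimal edge subsets forming cycles...
Total circuits found: 1.

1


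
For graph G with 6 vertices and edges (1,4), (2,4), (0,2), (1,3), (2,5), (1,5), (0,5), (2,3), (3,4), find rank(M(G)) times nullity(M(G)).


r(M) = |V| - c = 6 - 1 = 5.
nullity = |E| - r(M) = 9 - 5 = 4.
Product = 5 * 4 = 20.

20


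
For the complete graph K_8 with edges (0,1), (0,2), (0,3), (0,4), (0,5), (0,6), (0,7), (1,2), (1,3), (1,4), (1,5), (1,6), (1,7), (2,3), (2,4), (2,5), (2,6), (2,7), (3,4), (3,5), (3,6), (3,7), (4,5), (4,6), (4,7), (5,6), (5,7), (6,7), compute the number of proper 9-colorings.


P(K_8, k) = k(k-1)(k-2)...(k-7).
P(9) = (9) * (8) * (7) * (6) * (5) * (4) * (3) * (2) = 362880.

362880


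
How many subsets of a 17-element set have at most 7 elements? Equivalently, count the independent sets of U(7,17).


Independent sets of U(7,17) are all subsets of size <= 7.
Count = (17 choose 0) + (17 choose 1) + (17 choose 2) + (17 choose 3) + (17 choose 4) + (17 choose 5) + (17 choose 6) + (17 choose 7)
     = 1 + 17 + 136 + 680 + 2380 + 6188 + 12376 + 19448
     = 41226.

41226


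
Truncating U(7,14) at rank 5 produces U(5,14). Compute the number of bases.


Truncating U(7,14) to rank 5 gives U(5,14).
Bases of U(5,14) are all 5-element subsets of 14 elements.
Number of bases = (14 choose 5) = 2002.

2002


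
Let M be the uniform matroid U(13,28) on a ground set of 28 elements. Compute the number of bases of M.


Bases of U(13,28) are all 13-element subsets of the 28-element ground set.
Number of bases = C(28,13).
C(28,13) = 37442160.

37442160


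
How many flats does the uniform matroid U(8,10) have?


Flats of U(8,10): every subset of size < 8 is a flat, plus E itself.
Count = C(10,0) + C(10,1) + C(10,2) + C(10,3) + C(10,4) + C(10,5) + C(10,6) + C(10,7) + 1
     = 1 + 10 + 45 + 120 + 210 + 252 + 210 + 120 + 1
     = 969.

969


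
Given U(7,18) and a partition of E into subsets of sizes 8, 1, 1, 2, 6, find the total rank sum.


r(Ai) = min(|Ai|, 7) for each part.
Sum = min(8,7) + min(1,7) + min(1,7) + min(2,7) + min(6,7)
    = 7 + 1 + 1 + 2 + 6
    = 17.

17


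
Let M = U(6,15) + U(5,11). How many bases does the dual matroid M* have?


(M1+M2)* = M1* + M2*.
M1* = U(9,15), bases: C(15,9) = 5005.
M2* = U(6,11), bases: C(11,6) = 462.
|B(M*)| = 5005 * 462 = 2312310.

2312310


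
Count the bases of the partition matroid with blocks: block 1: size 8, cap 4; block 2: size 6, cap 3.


A basis picks exactly ci elements from block i.
Number of bases = product of C(|Si|, ci).
= C(8,4) * C(6,3)
= 70 * 20
= 1400.

1400


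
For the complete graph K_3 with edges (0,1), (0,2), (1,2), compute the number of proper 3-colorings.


P(K_3, k) = k(k-1)(k-2)...(k-2).
P(3) = (3) * (2) * (1) = 6.

6


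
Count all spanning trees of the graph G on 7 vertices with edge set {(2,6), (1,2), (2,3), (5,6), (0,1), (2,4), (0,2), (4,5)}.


By Kirchhoff's matrix tree theorem, the number of spanning trees equals
the determinant of any cofactor of the Laplacian matrix L.
G has 7 vertices and 8 edges.
Computing the (6 x 6) cofactor determinant gives 12.

12


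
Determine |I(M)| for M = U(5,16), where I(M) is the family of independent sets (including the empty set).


Independent sets of U(5,16) are all subsets of size <= 5.
Count = C(16,0) + C(16,1) + C(16,2) + C(16,3) + C(16,4) + C(16,5)
     = 1 + 16 + 120 + 560 + 1820 + 4368
     = 6885.

6885


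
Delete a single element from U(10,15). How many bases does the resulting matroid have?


Deleting e from U(10,15) gives U(10,14) since n > r.
Bases of U(10,14) = C(14,10) = 14! / (10! * 4!) = 1001.

1001


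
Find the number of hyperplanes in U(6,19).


Hyperplanes of U(6,19) are flats of rank 5.
In a uniform matroid, these are exactly the (5)-element subsets.
Count = C(19,5) = 11628.

11628


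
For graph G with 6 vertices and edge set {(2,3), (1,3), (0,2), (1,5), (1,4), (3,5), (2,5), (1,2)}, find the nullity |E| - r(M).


Cycle rank (nullity) = |E| - r(M) = |E| - (|V| - c).
|E| = 8, |V| = 6, c = 1.
Nullity = 8 - (6 - 1) = 8 - 5 = 3.

3


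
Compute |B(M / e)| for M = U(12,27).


Contracting e from U(12,27) gives U(11,26).
Bases of U(11,26) = C(26,11) = 7726160.

7726160


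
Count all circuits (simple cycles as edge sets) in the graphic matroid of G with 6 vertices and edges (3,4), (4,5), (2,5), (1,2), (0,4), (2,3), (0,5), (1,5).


A circuit in a graphic matroid = edge set of a simple cycle.
G has 6 vertices and 8 edges.
Enumerating all minimal edge subsets forming cycles...
Total circuits found: 6.

6


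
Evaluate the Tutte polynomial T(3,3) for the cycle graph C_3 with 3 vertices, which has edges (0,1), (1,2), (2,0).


T(C_3; x,y) = x + x^2 + ... + x^(2) + y.
T(3,3) = 3^1 + 3^2 + 3
= 3 + 9 + 3
= 15.

15


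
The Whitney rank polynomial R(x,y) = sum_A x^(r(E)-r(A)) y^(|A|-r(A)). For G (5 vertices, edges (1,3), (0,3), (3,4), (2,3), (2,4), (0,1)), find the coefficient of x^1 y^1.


R(x,y) = sum over A in 2^E of x^(r(E)-r(A)) * y^(|A|-r(A)).
G has 5 vertices, 6 edges. r(E) = 4.
Enumerate all 2^6 = 64 subsets.
Count subsets with r(E)-r(A)=1 and |A|-r(A)=1: 6.

6


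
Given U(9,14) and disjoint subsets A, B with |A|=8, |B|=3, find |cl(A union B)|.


|A union B| = 8 + 3 = 11 (disjoint).
In U(9,14), cl(S) = S if |S| < 9, else cl(S) = E.
Since 11 >= 9, cl(A union B) = E.
|cl(A union B)| = 14.

14


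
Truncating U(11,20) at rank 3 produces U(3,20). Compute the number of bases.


Truncating U(11,20) to rank 3 gives U(3,20).
Bases of U(3,20) are all 3-element subsets of 20 elements.
Number of bases = C(20,3) = 20! / (3! * 17!) = 1140.

1140


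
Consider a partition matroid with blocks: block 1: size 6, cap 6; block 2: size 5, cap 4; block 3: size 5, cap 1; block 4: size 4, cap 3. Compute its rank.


Rank of a partition matroid = sum of min(|Si|, ci) for each block.
= min(6,6) + min(5,4) + min(5,1) + min(4,3)
= 6 + 4 + 1 + 3
= 14.

14


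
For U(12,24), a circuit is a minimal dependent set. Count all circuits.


In U(12,24), circuits are the (13)-element subsets.
Any set of 13 elements is dependent, and removing any one element gives
an independent set of size 12, so it is a minimal dependent set.
Number of circuits = C(24,13) = 2496144.

2496144


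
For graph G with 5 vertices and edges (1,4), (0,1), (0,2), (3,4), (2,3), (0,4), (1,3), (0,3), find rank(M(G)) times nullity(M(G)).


r(M) = |V| - c = 5 - 1 = 4.
nullity = |E| - r(M) = 8 - 4 = 4.
Product = 4 * 4 = 16.

16


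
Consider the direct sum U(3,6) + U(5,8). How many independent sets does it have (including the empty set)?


For a direct sum, |I(M1+M2)| = |I(M1)| * |I(M2)|.
|I(U(3,6))| = sum C(6,k) for k=0..3 = 42.
|I(U(5,8))| = sum C(8,k) for k=0..5 = 219.
Total = 42 * 219 = 9198.

9198


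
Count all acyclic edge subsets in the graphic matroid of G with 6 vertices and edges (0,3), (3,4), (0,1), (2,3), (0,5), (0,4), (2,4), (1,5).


An independent set in a graphic matroid is an acyclic edge subset.
G has 6 vertices and 8 edges.
Enumerate all 2^8 = 256 subsets, checking for acyclicity.
Total independent sets = 168.

168


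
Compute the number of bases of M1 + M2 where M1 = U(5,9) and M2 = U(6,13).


Bases of a direct sum M1 + M2: |B| = |B(M1)| * |B(M2)|.
|B(U(5,9))| = C(9,5) = 126.
|B(U(6,13))| = C(13,6) = 1716.
Total bases = 126 * 1716 = 216216.

216216


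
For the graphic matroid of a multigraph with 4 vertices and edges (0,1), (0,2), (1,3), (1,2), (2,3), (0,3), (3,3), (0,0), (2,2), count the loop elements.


In a graphic matroid, a loop is a self-loop edge (u,u) with rank 0.
Examining all 9 edges for self-loops...
Self-loops found: (3,3), (0,0), (2,2)
Number of loops = 3.

3


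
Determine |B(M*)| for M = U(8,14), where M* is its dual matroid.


The dual of U(r,n) is U(n-r, n) = U(6,14).
Bases of U(6,14) are all (6)-element subsets.
|B(M*)| = (14 choose 6) = 3003.

3003


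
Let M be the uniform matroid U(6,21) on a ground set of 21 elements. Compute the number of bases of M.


Bases of U(6,21) are all 6-element subsets of the 21-element ground set.
Number of bases = C(21,6).
(21 choose 6) = 54264.

54264


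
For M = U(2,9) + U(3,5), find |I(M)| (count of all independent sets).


For a direct sum, |I(M1+M2)| = |I(M1)| * |I(M2)|.
|I(U(2,9))| = sum C(9,k) for k=0..2 = 46.
|I(U(3,5))| = sum C(5,k) for k=0..3 = 26.
Total = 46 * 26 = 1196.

1196


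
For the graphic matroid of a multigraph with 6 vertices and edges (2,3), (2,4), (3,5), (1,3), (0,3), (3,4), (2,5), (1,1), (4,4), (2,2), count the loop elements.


In a graphic matroid, a loop is a self-loop edge (u,u) with rank 0.
Examining all 10 edges for self-loops...
Self-loops found: (1,1), (4,4), (2,2)
Number of loops = 3.

3


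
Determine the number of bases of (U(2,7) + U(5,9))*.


(M1+M2)* = M1* + M2*.
M1* = U(5,7), bases: C(7,5) = 21.
M2* = U(4,9), bases: C(9,4) = 126.
|B(M*)| = 21 * 126 = 2646.

2646


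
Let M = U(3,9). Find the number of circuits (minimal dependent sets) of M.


In U(3,9), circuits are the (4)-element subsets.
Any set of 4 elements is dependent, and removing any one element gives
an independent set of size 3, so it is a minimal dependent set.
Number of circuits = C(9,4) = 9! / (4! * 5!) = 126.

126


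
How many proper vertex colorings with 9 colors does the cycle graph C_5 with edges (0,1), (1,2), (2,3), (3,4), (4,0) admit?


P(C_5, k) = (k-1)^5 + (-1)^5*(k-1).
P(9) = (8)^5 - 8
= 32768 - 8 = 32760.

32760


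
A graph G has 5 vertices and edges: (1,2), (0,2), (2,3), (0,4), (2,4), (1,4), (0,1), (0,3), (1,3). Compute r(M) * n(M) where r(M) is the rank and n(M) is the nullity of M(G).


r(M) = |V| - c = 5 - 1 = 4.
nullity = |E| - r(M) = 9 - 4 = 5.
Product = 4 * 5 = 20.

20


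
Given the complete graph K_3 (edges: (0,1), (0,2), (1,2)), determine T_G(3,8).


T(K_3; x,y) = x^2 + x + y.
T(3,8) = 9 + 3 + 8 = 20.

20


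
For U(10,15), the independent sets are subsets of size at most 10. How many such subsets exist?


Independent sets of U(10,15) are all subsets of size <= 10.
Count = C(15,0) + C(15,1) + C(15,2) + C(15,3) + C(15,4) + C(15,5) + C(15,6) + C(15,7) + C(15,8) + C(15,9) + C(15,10)
     = 1 + 15 + 105 + 455 + 1365 + 3003 + 5005 + 6435 + 6435 + 5005 + 3003
     = 30827.

30827


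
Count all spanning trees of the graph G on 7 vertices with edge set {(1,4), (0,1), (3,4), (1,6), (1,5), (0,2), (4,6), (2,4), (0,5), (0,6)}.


By Kirchhoff's matrix tree theorem, the number of spanning trees equals
the determinant of any cofactor of the Laplacian matrix L.
G has 7 vertices and 10 edges.
Computing the (6 x 6) cofactor determinant gives 61.

61


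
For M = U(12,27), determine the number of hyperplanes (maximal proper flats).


Hyperplanes of U(12,27) are flats of rank 11.
In a uniform matroid, these are exactly the (11)-element subsets.
Count = C(27,11) = 13037895.

13037895


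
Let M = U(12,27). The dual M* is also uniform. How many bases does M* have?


The dual of U(r,n) is U(n-r, n) = U(15,27).
Bases of U(15,27) are all (15)-element subsets.
|B(M*)| = C(27,15) = 27! / (15! * 12!) = 17383860.

17383860


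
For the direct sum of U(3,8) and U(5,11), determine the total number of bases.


Bases of a direct sum M1 + M2: |B| = |B(M1)| * |B(M2)|.
|B(U(3,8))| = C(8,3) = 56.
|B(U(5,11))| = C(11,5) = 462.
Total bases = 56 * 462 = 25872.

25872


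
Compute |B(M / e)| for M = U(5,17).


Contracting e from U(5,17) gives U(4,16).
Bases of U(4,16) = C(16,4) = 16! / (4! * 12!) = 1820.

1820


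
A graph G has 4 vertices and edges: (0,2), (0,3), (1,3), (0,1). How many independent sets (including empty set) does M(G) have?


An independent set in a graphic matroid is an acyclic edge subset.
G has 4 vertices and 4 edges.
Enumerate all 2^4 = 16 subsets, checking for acyclicity.
Total independent sets = 14.

14


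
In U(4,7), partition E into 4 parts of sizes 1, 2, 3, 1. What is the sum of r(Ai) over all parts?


r(Ai) = min(|Ai|, 4) for each part.
Sum = min(1,4) + min(2,4) + min(3,4) + min(1,4)
    = 1 + 2 + 3 + 1
    = 7.

7


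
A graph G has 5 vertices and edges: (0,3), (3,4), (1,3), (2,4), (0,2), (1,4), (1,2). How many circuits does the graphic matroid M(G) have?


A circuit in a graphic matroid = edge set of a simple cycle.
G has 5 vertices and 7 edges.
Enumerating all minimal edge subsets forming cycles...
Total circuits found: 7.

7


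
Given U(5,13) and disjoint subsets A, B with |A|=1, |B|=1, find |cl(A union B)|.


|A union B| = 1 + 1 = 2 (disjoint).
In U(5,13), cl(S) = S if |S| < 5, else cl(S) = E.
Since 2 < 5, cl(A union B) = A union B.
|cl(A union B)| = 2.

2


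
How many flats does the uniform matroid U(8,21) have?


Flats of U(8,21): every subset of size < 8 is a flat, plus E itself.
Count = C(21,0) + C(21,1) + C(21,2) + C(21,3) + C(21,4) + C(21,5) + C(21,6) + C(21,7) + 1
     = 1 + 21 + 210 + 1330 + 5985 + 20349 + 54264 + 116280 + 1
     = 198441.

198441


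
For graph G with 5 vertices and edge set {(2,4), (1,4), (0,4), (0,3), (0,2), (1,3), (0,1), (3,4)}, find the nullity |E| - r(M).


Cycle rank (nullity) = |E| - r(M) = |E| - (|V| - c).
|E| = 8, |V| = 5, c = 1.
Nullity = 8 - (5 - 1) = 8 - 4 = 4.

4


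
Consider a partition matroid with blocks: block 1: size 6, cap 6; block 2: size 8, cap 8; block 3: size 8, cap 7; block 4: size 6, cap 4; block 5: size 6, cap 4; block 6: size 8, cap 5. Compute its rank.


Rank of a partition matroid = sum of min(|Si|, ci) for each block.
= min(6,6) + min(8,8) + min(8,7) + min(6,4) + min(6,4) + min(8,5)
= 6 + 8 + 7 + 4 + 4 + 5
= 34.

34


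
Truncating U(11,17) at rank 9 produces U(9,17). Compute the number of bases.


Truncating U(11,17) to rank 9 gives U(9,17).
Bases of U(9,17) are all 9-element subsets of 17 elements.
Number of bases = (17 choose 9) = 24310.

24310


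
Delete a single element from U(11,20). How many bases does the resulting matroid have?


Deleting e from U(11,20) gives U(11,19) since n > r.
Bases of U(11,19) = (19 choose 11) = 75582.

75582


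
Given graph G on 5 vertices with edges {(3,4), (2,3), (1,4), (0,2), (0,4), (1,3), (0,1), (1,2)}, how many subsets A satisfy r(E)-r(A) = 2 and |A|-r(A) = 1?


R(x,y) = sum over A in 2^E of x^(r(E)-r(A)) * y^(|A|-r(A)).
G has 5 vertices, 8 edges. r(E) = 4.
Enumerate all 2^8 = 256 subsets.
Count subsets with r(E)-r(A)=2 and |A|-r(A)=1: 4.

4


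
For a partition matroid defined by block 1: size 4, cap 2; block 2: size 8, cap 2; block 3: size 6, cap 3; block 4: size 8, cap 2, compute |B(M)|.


A basis picks exactly ci elements from block i.
Number of bases = product of C(|Si|, ci).
= C(4,2) * C(8,2) * C(6,3) * C(8,2)
= 6 * 28 * 20 * 28
= 94080.

94080


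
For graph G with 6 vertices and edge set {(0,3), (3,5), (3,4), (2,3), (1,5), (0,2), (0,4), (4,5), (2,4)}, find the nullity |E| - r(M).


Cycle rank (nullity) = |E| - r(M) = |E| - (|V| - c).
|E| = 9, |V| = 6, c = 1.
Nullity = 9 - (6 - 1) = 9 - 5 = 4.

4


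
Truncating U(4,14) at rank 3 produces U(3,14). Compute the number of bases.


Truncating U(4,14) to rank 3 gives U(3,14).
Bases of U(3,14) are all 3-element subsets of 14 elements.
Number of bases = (14 choose 3) = 364.

364


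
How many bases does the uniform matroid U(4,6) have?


Bases of U(4,6) are all 4-element subsets of the 6-element ground set.
Number of bases = C(6,4).
(6 choose 4) = 15.

15


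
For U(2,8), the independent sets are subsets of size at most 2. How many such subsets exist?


Independent sets of U(2,8) are all subsets of size <= 2.
Count = C(8,0) + C(8,1) + C(8,2)
     = 1 + 8 + 28
     = 37.

37


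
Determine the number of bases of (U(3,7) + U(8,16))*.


(M1+M2)* = M1* + M2*.
M1* = U(4,7), bases: C(7,4) = 35.
M2* = U(8,16), bases: C(16,8) = 12870.
|B(M*)| = 35 * 12870 = 450450.

450450


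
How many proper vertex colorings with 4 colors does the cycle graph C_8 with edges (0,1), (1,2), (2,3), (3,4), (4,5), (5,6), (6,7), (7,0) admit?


P(C_8, k) = (k-1)^8 + (-1)^8*(k-1).
P(4) = (3)^8 + 3
= 6561 + 3 = 6564.

6564


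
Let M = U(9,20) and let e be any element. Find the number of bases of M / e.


Contracting e from U(9,20) gives U(8,19).
Bases of U(8,19) = C(19,8) = 75582.

75582


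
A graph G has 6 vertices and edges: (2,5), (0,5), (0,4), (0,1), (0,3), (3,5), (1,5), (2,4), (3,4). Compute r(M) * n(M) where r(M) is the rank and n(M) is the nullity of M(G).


r(M) = |V| - c = 6 - 1 = 5.
nullity = |E| - r(M) = 9 - 5 = 4.
Product = 5 * 4 = 20.

20


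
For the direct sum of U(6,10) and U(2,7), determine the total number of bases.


Bases of a direct sum M1 + M2: |B| = |B(M1)| * |B(M2)|.
|B(U(6,10))| = C(10,6) = 210.
|B(U(2,7))| = C(7,2) = 21.
Total bases = 210 * 21 = 4410.

4410


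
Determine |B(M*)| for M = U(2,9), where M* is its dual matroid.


The dual of U(r,n) is U(n-r, n) = U(7,9).
Bases of U(7,9) are all (7)-element subsets.
|B(M*)| = C(9,7) = 9! / (7! * 2!) = 36.

36


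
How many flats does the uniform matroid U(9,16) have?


Flats of U(9,16): every subset of size < 9 is a flat, plus E itself.
Count = C(16,0) + C(16,1) + C(16,2) + C(16,3) + C(16,4) + C(16,5) + C(16,6) + C(16,7) + C(16,8) + 1
     = 1 + 16 + 120 + 560 + 1820 + 4368 + 8008 + 11440 + 12870 + 1
     = 39204.

39204


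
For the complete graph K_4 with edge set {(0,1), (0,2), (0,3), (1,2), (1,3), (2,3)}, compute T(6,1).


T(K_4; x,y) = x^3 + 3x^2 + 4xy + 2x + y^3 + 3y^2 + 2y.
Substituting x=6, y=1:
= 216 + 108 + 24 + 12 + 1 + 3 + 2
= 366.

366


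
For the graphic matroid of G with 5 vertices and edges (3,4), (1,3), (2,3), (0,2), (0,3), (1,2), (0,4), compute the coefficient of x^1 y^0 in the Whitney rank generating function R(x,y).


R(x,y) = sum over A in 2^E of x^(r(E)-r(A)) * y^(|A|-r(A)).
G has 5 vertices, 7 edges. r(E) = 4.
Enumerate all 2^7 = 128 subsets.
Count subsets with r(E)-r(A)=1 and |A|-r(A)=0: 32.

32


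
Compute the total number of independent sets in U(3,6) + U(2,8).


For a direct sum, |I(M1+M2)| = |I(M1)| * |I(M2)|.
|I(U(3,6))| = sum C(6,k) for k=0..3 = 42.
|I(U(2,8))| = sum C(8,k) for k=0..2 = 37.
Total = 42 * 37 = 1554.

1554


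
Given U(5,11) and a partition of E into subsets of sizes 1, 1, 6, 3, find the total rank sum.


r(Ai) = min(|Ai|, 5) for each part.
Sum = min(1,5) + min(1,5) + min(6,5) + min(3,5)
    = 1 + 1 + 5 + 3
    = 10.

10


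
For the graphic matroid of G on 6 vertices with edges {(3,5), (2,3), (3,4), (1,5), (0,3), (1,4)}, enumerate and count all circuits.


A circuit in a graphic matroid = edge set of a simple cycle.
G has 6 vertices and 6 edges.
Enumerating all minimal edge subsets forming cycles...
Total circuits found: 1.

1


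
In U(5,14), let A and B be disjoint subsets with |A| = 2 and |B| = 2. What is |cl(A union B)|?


|A union B| = 2 + 2 = 4 (disjoint).
In U(5,14), cl(S) = S if |S| < 5, else cl(S) = E.
Since 4 < 5, cl(A union B) = A union B.
|cl(A union B)| = 4.

4


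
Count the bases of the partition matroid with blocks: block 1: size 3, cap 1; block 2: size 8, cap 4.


A basis picks exactly ci elements from block i.
Number of bases = product of C(|Si|, ci).
= C(3,1) * C(8,4)
= 3 * 70
= 210.

210


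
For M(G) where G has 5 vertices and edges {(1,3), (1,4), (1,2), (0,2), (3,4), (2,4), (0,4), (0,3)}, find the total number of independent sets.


An independent set in a graphic matroid is an acyclic edge subset.
G has 5 vertices and 8 edges.
Enumerate all 2^8 = 256 subsets, checking for acyclicity.
Total independent sets = 134.

134


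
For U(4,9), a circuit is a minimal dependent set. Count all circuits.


In U(4,9), circuits are the (5)-element subsets.
Any set of 5 elements is dependent, and removing any one element gives
an independent set of size 4, so it is a minimal dependent set.
Number of circuits = (9 choose 5) = 126.

126


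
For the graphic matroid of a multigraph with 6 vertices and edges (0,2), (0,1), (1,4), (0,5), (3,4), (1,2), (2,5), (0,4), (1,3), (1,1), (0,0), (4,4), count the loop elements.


In a graphic matroid, a loop is a self-loop edge (u,u) with rank 0.
Examining all 12 edges for self-loops...
Self-loops found: (1,1), (0,0), (4,4)
Number of loops = 3.

3


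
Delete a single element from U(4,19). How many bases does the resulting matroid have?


Deleting e from U(4,19) gives U(4,18) since n > r.
Bases of U(4,18) = (18 choose 4) = 3060.

3060


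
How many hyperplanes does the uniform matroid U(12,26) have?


Hyperplanes of U(12,26) are flats of rank 11.
In a uniform matroid, these are exactly the (11)-element subsets.
Count = C(26,11) = 26! / (11! * 15!) = 7726160.

7726160


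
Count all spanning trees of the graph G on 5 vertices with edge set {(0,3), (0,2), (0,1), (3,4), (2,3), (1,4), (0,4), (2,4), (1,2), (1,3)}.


By Kirchhoff's matrix tree theorem, the number of spanning trees equals
the determinant of any cofactor of the Laplacian matrix L.
G has 5 vertices and 10 edges.
Computing the (4 x 4) cofactor determinant gives 125.

125


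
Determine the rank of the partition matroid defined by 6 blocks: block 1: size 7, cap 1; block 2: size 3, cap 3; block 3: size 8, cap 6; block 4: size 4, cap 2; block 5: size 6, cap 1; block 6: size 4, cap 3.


Rank of a partition matroid = sum of min(|Si|, ci) for each block.
= min(7,1) + min(3,3) + min(8,6) + min(4,2) + min(6,1) + min(4,3)
= 1 + 3 + 6 + 2 + 1 + 3
= 16.

16


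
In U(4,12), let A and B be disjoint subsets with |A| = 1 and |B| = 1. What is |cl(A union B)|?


|A union B| = 1 + 1 = 2 (disjoint).
In U(4,12), cl(S) = S if |S| < 4, else cl(S) = E.
Since 2 < 4, cl(A union B) = A union B.
|cl(A union B)| = 2.

2


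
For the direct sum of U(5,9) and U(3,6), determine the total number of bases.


Bases of a direct sum M1 + M2: |B| = |B(M1)| * |B(M2)|.
|B(U(5,9))| = C(9,5) = 126.
|B(U(3,6))| = C(6,3) = 20.
Total bases = 126 * 20 = 2520.

2520


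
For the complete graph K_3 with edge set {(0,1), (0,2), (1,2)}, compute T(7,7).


T(K_3; x,y) = x^2 + x + y.
T(7,7) = 49 + 7 + 7 = 63.

63


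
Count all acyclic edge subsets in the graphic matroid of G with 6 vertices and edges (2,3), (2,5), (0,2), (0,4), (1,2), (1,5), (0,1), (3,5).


An independent set in a graphic matroid is an acyclic edge subset.
G has 6 vertices and 8 edges.
Enumerate all 2^8 = 256 subsets, checking for acyclicity.
Total independent sets = 164.

164


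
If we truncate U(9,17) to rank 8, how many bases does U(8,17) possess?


Truncating U(9,17) to rank 8 gives U(8,17).
Bases of U(8,17) are all 8-element subsets of 17 elements.
Number of bases = (17 choose 8) = 24310.

24310


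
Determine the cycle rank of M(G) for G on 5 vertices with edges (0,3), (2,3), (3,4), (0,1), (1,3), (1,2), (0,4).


Cycle rank (nullity) = |E| - r(M) = |E| - (|V| - c).
|E| = 7, |V| = 5, c = 1.
Nullity = 7 - (5 - 1) = 7 - 4 = 3.

3


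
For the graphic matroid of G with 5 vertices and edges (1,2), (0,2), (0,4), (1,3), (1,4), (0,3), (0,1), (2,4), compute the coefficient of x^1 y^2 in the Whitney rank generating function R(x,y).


R(x,y) = sum over A in 2^E of x^(r(E)-r(A)) * y^(|A|-r(A)).
G has 5 vertices, 8 edges. r(E) = 4.
Enumerate all 2^8 = 256 subsets.
Count subsets with r(E)-r(A)=1 and |A|-r(A)=2: 8.

8


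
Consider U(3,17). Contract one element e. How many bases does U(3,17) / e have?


Contracting e from U(3,17) gives U(2,16).
Bases of U(2,16) = C(16,2) = 16! / (2! * 14!) = 120.

120


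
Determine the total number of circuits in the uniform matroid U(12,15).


In U(12,15), circuits are the (13)-element subsets.
Any set of 13 elements is dependent, and removing any one element gives
an independent set of size 12, so it is a minimal dependent set.
Number of circuits = C(15,13) = 15! / (13! * 2!) = 105.

105


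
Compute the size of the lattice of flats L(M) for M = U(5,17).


Flats of U(5,17): every subset of size < 5 is a flat, plus E itself.
Count = C(17,0) + C(17,1) + C(17,2) + C(17,3) + C(17,4) + 1
     = 1 + 17 + 136 + 680 + 2380 + 1
     = 3215.

3215


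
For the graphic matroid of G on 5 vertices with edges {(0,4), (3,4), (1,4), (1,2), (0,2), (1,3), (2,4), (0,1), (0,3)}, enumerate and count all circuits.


A circuit in a graphic matroid = edge set of a simple cycle.
G has 5 vertices and 9 edges.
Enumerating all minimal edge subsets forming cycles...
Total circuits found: 22.

22


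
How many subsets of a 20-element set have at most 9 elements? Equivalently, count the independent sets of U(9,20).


Independent sets of U(9,20) are all subsets of size <= 9.
Count = (20 choose 0) + (20 choose 1) + (20 choose 2) + (20 choose 3) + (20 choose 4) + (20 choose 5) + (20 choose 6) + (20 choose 7) + (20 choose 8) + (20 choose 9)
     = 1 + 20 + 190 + 1140 + 4845 + 15504 + 38760 + 77520 + 125970 + 167960
     = 431910.

431910


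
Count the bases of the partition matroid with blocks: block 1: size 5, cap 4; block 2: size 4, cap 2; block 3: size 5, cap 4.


A basis picks exactly ci elements from block i.
Number of bases = product of C(|Si|, ci).
= C(5,4) * C(4,2) * C(5,4)
= 5 * 6 * 5
= 150.

150


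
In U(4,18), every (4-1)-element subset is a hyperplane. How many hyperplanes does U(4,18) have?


Hyperplanes of U(4,18) are flats of rank 3.
In a uniform matroid, these are exactly the (3)-element subsets.
Count = C(18,3) = 18! / (3! * 15!) = 816.

816


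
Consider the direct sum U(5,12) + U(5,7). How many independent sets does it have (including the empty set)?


For a direct sum, |I(M1+M2)| = |I(M1)| * |I(M2)|.
|I(U(5,12))| = sum C(12,k) for k=0..5 = 1586.
|I(U(5,7))| = sum C(7,k) for k=0..5 = 120.
Total = 1586 * 120 = 190320.

190320


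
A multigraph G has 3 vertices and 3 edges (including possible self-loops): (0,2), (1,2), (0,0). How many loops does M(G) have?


In a graphic matroid, a loop is a self-loop edge (u,u) with rank 0.
Examining all 3 edges for self-loops...
Self-loops found: (0,0)
Number of loops = 1.

1


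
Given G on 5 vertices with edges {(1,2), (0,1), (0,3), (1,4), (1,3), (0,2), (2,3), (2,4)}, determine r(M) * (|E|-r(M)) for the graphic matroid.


r(M) = |V| - c = 5 - 1 = 4.
nullity = |E| - r(M) = 8 - 4 = 4.
Product = 4 * 4 = 16.

16


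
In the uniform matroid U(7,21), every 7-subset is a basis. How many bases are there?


Bases of U(7,21) are all 7-element subsets of the 21-element ground set.
Number of bases = C(21,7).
C(21,7) = 116280.

116280


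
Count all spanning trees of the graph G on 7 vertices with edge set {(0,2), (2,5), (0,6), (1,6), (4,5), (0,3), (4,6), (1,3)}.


By Kirchhoff's matrix tree theorem, the number of spanning trees equals
the determinant of any cofactor of the Laplacian matrix L.
G has 7 vertices and 8 edges.
Computing the (6 x 6) cofactor determinant gives 19.

19


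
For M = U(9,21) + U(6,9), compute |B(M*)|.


(M1+M2)* = M1* + M2*.
M1* = U(12,21), bases: C(21,12) = 293930.
M2* = U(3,9), bases: C(9,3) = 84.
|B(M*)| = 293930 * 84 = 24690120.

24690120


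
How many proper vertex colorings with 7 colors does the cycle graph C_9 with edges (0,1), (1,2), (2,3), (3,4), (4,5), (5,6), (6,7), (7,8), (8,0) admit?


P(C_9, k) = (k-1)^9 + (-1)^9*(k-1).
P(7) = (6)^9 - 6
= 10077696 - 6 = 10077690.

10077690


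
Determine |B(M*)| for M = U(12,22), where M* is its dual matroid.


The dual of U(r,n) is U(n-r, n) = U(10,22).
Bases of U(10,22) are all (10)-element subsets.
|B(M*)| = (22 choose 10) = 646646.

646646


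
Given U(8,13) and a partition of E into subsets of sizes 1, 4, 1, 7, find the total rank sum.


r(Ai) = min(|Ai|, 8) for each part.
Sum = min(1,8) + min(4,8) + min(1,8) + min(7,8)
    = 1 + 4 + 1 + 7
    = 13.

13


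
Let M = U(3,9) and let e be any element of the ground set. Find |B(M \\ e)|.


Deleting e from U(3,9) gives U(3,8) since n > r.
Bases of U(3,8) = (8 choose 3) = 56.

56


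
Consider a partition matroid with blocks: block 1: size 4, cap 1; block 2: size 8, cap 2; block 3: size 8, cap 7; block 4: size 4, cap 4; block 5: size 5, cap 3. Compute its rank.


Rank of a partition matroid = sum of min(|Si|, ci) for each block.
= min(4,1) + min(8,2) + min(8,7) + min(4,4) + min(5,3)
= 1 + 2 + 7 + 4 + 3
= 17.

17


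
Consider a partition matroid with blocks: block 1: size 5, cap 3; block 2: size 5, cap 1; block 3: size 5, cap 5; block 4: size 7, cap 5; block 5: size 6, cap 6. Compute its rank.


Rank of a partition matroid = sum of min(|Si|, ci) for each block.
= min(5,3) + min(5,1) + min(5,5) + min(7,5) + min(6,6)
= 3 + 1 + 5 + 5 + 6
= 20.

20


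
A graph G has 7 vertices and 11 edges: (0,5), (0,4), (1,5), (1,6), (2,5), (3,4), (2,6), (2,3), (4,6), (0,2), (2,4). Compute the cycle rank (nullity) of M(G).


Cycle rank (nullity) = |E| - r(M) = |E| - (|V| - c).
|E| = 11, |V| = 7, c = 1.
Nullity = 11 - (7 - 1) = 11 - 6 = 5.

5


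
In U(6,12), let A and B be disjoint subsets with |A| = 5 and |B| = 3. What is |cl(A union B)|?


|A union B| = 5 + 3 = 8 (disjoint).
In U(6,12), cl(S) = S if |S| < 6, else cl(S) = E.
Since 8 >= 6, cl(A union B) = E.
|cl(A union B)| = 12.

12


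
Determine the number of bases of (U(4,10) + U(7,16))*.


(M1+M2)* = M1* + M2*.
M1* = U(6,10), bases: C(10,6) = 210.
M2* = U(9,16), bases: C(16,9) = 11440.
|B(M*)| = 210 * 11440 = 2402400.

2402400


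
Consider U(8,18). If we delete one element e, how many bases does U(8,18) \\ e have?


Deleting e from U(8,18) gives U(8,17) since n > r.
Bases of U(8,17) = C(17,8) = 24310.

24310


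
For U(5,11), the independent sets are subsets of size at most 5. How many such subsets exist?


Independent sets of U(5,11) are all subsets of size <= 5.
Count = C(11,0) + C(11,1) + C(11,2) + C(11,3) + C(11,4) + C(11,5)
     = 1 + 11 + 55 + 165 + 330 + 462
     = 1024.

1024


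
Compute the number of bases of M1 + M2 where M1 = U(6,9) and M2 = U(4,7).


Bases of a direct sum M1 + M2: |B| = |B(M1)| * |B(M2)|.
|B(U(6,9))| = C(9,6) = 84.
|B(U(4,7))| = C(7,4) = 35.
Total bases = 84 * 35 = 2940.

2940


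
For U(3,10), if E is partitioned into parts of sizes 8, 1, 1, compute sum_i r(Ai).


r(Ai) = min(|Ai|, 3) for each part.
Sum = min(8,3) + min(1,3) + min(1,3)
    = 3 + 1 + 1
    = 5.

5


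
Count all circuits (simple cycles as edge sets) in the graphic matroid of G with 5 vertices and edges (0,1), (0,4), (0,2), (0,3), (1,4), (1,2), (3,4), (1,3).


A circuit in a graphic matroid = edge set of a simple cycle.
G has 5 vertices and 8 edges.
Enumerating all minimal edge subsets forming cycles...
Total circuits found: 12.

12


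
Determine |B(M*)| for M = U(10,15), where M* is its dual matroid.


The dual of U(r,n) is U(n-r, n) = U(5,15).
Bases of U(5,15) are all (5)-element subsets.
|B(M*)| = C(15,5) = 15! / (5! * 10!) = 3003.

3003


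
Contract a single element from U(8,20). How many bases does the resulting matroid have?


Contracting e from U(8,20) gives U(7,19).
Bases of U(7,19) = C(19,7) = 50388.

50388


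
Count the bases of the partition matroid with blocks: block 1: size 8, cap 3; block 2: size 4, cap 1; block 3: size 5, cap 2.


A basis picks exactly ci elements from block i.
Number of bases = product of C(|Si|, ci).
= C(8,3) * C(4,1) * C(5,2)
= 56 * 4 * 10
= 2240.

2240


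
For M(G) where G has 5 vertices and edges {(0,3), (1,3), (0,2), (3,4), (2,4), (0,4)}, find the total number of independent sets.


An independent set in a graphic matroid is an acyclic edge subset.
G has 5 vertices and 6 edges.
Enumerate all 2^6 = 64 subsets, checking for acyclicity.
Total independent sets = 48.

48


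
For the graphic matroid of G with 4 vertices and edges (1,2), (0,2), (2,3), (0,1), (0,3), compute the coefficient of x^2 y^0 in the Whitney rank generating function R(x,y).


R(x,y) = sum over A in 2^E of x^(r(E)-r(A)) * y^(|A|-r(A)).
G has 4 vertices, 5 edges. r(E) = 3.
Enumerate all 2^5 = 32 subsets.
Count subsets with r(E)-r(A)=2 and |A|-r(A)=0: 5.

5


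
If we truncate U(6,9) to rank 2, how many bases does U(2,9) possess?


Truncating U(6,9) to rank 2 gives U(2,9).
Bases of U(2,9) are all 2-element subsets of 9 elements.
Number of bases = (9 choose 2) = 36.

36


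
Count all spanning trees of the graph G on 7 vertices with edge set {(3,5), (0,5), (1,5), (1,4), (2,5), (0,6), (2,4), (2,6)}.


By Kirchhoff's matrix tree theorem, the number of spanning trees equals
the determinant of any cofactor of the Laplacian matrix L.
G has 7 vertices and 8 edges.
Computing the (6 x 6) cofactor determinant gives 15.

15


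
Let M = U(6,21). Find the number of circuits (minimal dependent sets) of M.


In U(6,21), circuits are the (7)-element subsets.
Any set of 7 elements is dependent, and removing any one element gives
an independent set of size 6, so it is a minimal dependent set.
Number of circuits = C(21,7) = 21! / (7! * 14!) = 116280.

116280


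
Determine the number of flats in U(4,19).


Flats of U(4,19): every subset of size < 4 is a flat, plus E itself.
Count = C(19,0) + C(19,1) + C(19,2) + C(19,3) + 1
     = 1 + 19 + 171 + 969 + 1
     = 1161.

1161


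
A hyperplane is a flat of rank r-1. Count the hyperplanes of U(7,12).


Hyperplanes of U(7,12) are flats of rank 6.
In a uniform matroid, these are exactly the (6)-element subsets.
Count = (12 choose 6) = 924.

924


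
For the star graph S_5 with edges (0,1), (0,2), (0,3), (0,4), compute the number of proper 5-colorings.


P(tree, k) = k * (k-1)^(4) for any tree on 5 vertices.
P(5) = 5 * 4^4 = 5 * 256 = 1280.

1280


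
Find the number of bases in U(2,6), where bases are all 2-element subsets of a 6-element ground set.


Bases of U(2,6) are all 2-element subsets of the 6-element ground set.
Number of bases = C(6,2).
C(6,2) = (6 * 5) / (1 * 2) = 15.

15


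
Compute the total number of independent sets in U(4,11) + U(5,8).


For a direct sum, |I(M1+M2)| = |I(M1)| * |I(M2)|.
|I(U(4,11))| = sum C(11,k) for k=0..4 = 562.
|I(U(5,8))| = sum C(8,k) for k=0..5 = 219.
Total = 562 * 219 = 123078.

123078


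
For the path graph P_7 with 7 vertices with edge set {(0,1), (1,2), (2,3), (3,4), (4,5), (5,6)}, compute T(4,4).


A path on 7 vertices is a tree with 6 edges.
T(x,y) = x^(6) for any tree.
T(4,4) = 4^6 = 4096.

4096


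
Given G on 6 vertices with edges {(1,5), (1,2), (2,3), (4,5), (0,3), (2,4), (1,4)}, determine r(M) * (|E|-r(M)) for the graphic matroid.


r(M) = |V| - c = 6 - 1 = 5.
nullity = |E| - r(M) = 7 - 5 = 2.
Product = 5 * 2 = 10.

10


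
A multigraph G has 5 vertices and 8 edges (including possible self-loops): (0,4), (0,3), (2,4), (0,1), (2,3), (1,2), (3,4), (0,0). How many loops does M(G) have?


In a graphic matroid, a loop is a self-loop edge (u,u) with rank 0.
Examining all 8 edges for self-loops...
Self-loops found: (0,0)
Number of loops = 1.

1


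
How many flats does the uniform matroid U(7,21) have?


Flats of U(7,21): every subset of size < 7 is a flat, plus E itself.
Count = C(21,0) + C(21,1) + C(21,2) + C(21,3) + C(21,4) + C(21,5) + C(21,6) + 1
     = 1 + 21 + 210 + 1330 + 5985 + 20349 + 54264 + 1
     = 82161.

82161


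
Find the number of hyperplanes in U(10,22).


Hyperplanes of U(10,22) are flats of rank 9.
In a uniform matroid, these are exactly the (9)-element subsets.
Count = (22 choose 9) = 497420.

497420


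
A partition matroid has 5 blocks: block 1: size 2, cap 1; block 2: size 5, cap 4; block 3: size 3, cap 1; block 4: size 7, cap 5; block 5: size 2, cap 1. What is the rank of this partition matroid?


Rank of a partition matroid = sum of min(|Si|, ci) for each block.
= min(2,1) + min(5,4) + min(3,1) + min(7,5) + min(2,1)
= 1 + 4 + 1 + 5 + 1
= 12.

12


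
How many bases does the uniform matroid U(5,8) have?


Bases of U(5,8) are all 5-element subsets of the 8-element ground set.
Number of bases = C(8,5).
(8 choose 5) = 56.

56


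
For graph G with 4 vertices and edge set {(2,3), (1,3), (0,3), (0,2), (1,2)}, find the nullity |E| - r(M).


Cycle rank (nullity) = |E| - r(M) = |E| - (|V| - c).
|E| = 5, |V| = 4, c = 1.
Nullity = 5 - (4 - 1) = 5 - 3 = 2.

2


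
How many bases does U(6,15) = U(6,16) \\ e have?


Deleting e from U(6,16) gives U(6,15) since n > r.
Bases of U(6,15) = C(15,6) = 15! / (6! * 9!) = 5005.

5005


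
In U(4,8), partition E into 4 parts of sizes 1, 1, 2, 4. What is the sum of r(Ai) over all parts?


r(Ai) = min(|Ai|, 4) for each part.
Sum = min(1,4) + min(1,4) + min(2,4) + min(4,4)
    = 1 + 1 + 2 + 4
    = 8.

8


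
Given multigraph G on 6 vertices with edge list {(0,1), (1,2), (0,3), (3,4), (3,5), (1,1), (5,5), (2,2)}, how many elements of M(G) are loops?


In a graphic matroid, a loop is a self-loop edge (u,u) with rank 0.
Examining all 8 edges for self-loops...
Self-loops found: (1,1), (5,5), (2,2)
Number of loops = 3.

3


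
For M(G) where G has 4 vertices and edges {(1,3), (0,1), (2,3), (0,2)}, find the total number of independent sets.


An independent set in a graphic matroid is an acyclic edge subset.
G has 4 vertices and 4 edges.
Enumerate all 2^4 = 16 subsets, checking for acyclicity.
Total independent sets = 15.

15


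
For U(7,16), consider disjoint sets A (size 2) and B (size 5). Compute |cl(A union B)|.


|A union B| = 2 + 5 = 7 (disjoint).
In U(7,16), cl(S) = S if |S| < 7, else cl(S) = E.
Since 7 >= 7, cl(A union B) = E.
|cl(A union B)| = 16.

16
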